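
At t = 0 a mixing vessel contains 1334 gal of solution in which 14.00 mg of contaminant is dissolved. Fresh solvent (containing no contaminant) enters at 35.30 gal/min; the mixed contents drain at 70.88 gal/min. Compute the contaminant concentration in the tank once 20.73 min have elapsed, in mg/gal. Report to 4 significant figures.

Total volume: dV/dt = Q_in − Q_out = -35.5800 gal/min, so V(t) = 1334 − 35.5800 t and V(20.73) = 596.427 gal.
No contaminant enters, so dm/dt = −Q_out · (m/V).
Separate: dm/m = −Q_out dt/V(t) ⇒ ln(m/m₀) = −(Q_out/(Q_in−Q_out)) ln(V/V₀).
m = m₀ (V₀/V)^(Q_out/(Q_in−Q_out)) = 14.00 × (1334/596.427)^(-1.99213) = 2.81632 mg.
C = m/V = 2.81632/596.427 = 0.00472198 mg/gal.

0.004722 mg/gal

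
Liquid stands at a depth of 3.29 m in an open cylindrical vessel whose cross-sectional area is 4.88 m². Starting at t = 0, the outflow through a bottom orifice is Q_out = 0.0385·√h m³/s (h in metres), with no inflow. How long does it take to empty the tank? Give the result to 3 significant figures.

Mass balance (ρ constant): A dh/dt = −0.0385 √h.
This is separable: 2 d(√h)/dt = −0.0385/A, so √h = √h₀ − (0.0385/(2A)) t.
Tank is empty when √h = 0: t_empty = 2A√h₀/0.0385.
t_empty = 2·4.88·√3.29/0.0385 = 9.7600·1.8138/0.0385 = 459.82 s.

460 s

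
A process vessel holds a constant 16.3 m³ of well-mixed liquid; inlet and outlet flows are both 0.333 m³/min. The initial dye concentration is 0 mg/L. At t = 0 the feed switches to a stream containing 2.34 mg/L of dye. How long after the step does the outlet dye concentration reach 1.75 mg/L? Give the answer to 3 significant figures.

67.4 min

Species balance: V dC/dt = Q(C_in − C) ⇒ τ = V/Q = 48.949 min.
C(t) = C_in + (C₀ − C_in) e^(−t/τ). Set C = 1.75 and solve for t:
e^(−t/τ) = (C − C_in)/(C₀ − C_in) = (1.75 − 2.34)/(0 − 2.34) = 0.25214
t = −τ ln(…) = 48.949 × 1.3778 = 67.441 min.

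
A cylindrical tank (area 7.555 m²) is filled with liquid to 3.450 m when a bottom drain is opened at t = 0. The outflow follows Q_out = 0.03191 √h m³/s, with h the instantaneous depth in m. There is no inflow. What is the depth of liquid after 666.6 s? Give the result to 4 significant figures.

0.2022 m

Mass balance (ρ constant): A dh/dt = −0.03191 √h.
∫ h^(−1/2) dh = −(0.03191/A) ∫ dt, giving 2√h = 2√h₀ − (0.03191/A) t.
√h = √3.450 − 0.03191·666.6/(2·7.555) = 1.85742 − 1.40776 = 0.449661.
h = 0.449661² = 0.202195 m.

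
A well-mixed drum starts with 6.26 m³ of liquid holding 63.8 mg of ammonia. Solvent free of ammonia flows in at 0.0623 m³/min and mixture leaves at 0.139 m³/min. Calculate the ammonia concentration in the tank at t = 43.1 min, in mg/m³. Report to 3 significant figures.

Total volume: dV/dt = Q_in − Q_out = -0.076700 m³/min, so V(t) = 6.26 − 0.076700 t and V(43.1) = 2.9542 m³.
Species balance (pure solvent in): dm/dt = −Q_out · m/V(t).
dm/m = −Q_out dt/(V₀ − 0.076700 t); integrating gives ln(m/m₀) = −(Q_out/(Q_in−Q_out)) ln(V/V₀).
m = m₀ (V₀/V)^(Q_out/(Q_in−Q_out)) = 63.8 × (6.26/2.9542)^(-1.8123) = 16.360 mg.
C = m/V = 16.360/2.9542 = 5.5379 mg/m³.

5.54 mg/m³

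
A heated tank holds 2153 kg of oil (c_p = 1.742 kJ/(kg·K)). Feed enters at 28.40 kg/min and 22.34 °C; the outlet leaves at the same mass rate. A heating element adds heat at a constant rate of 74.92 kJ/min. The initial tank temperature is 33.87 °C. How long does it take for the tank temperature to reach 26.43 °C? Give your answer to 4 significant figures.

M c_p dT/dt = ṁ c_p (T_in − T) + Q̇.
τ = M/ṁ = 75.8099 min; T_ss = T_in + Q̇/(ṁ c_p) = 23.8544 °C.
T(t) = T_ss + (T₀ − T_ss) e^(−t/τ). Set T = 26.43:
e^(−t/τ) = (26.43 − 23.8544)/(33.87 − 23.8544) = 0.257161
t = −75.8099 · ln(0.257161) = 102.954 min.

103.0 min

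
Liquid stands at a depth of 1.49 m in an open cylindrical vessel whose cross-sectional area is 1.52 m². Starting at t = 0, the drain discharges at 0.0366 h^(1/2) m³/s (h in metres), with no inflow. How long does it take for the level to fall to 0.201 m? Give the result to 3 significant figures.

With no inflow, A dh/dt = −0.0366 √h.
∫ h^(−1/2) dh = −(0.0366/A) ∫ dt, giving 2√h = 2√h₀ − (0.0366/A) t.
t = 2A(√h₀ − √h)/0.0366 = 2·1.52·(√1.49 − √0.201)/0.0366
  = 3.0400 × (1.2207 − 0.44833) / 0.0366 = 64.149 s.

64.1 s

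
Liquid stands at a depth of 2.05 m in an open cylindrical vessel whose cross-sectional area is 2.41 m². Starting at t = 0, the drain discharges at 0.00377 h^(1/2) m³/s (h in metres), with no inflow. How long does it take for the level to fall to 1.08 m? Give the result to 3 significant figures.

502 s

Volume balance on the tank: A dh/dt = −0.00377 √h.
This is separable: 2 d(√h)/dt = −0.00377/A, so √h = √h₀ − (0.00377/(2A)) t.
t = 2A(√h₀ − √h)/0.00377 = 2·2.41·(√2.05 − √1.08)/0.00377
  = 4.8200 × (1.4318 − 1.0392) / 0.00377 = 501.88 s.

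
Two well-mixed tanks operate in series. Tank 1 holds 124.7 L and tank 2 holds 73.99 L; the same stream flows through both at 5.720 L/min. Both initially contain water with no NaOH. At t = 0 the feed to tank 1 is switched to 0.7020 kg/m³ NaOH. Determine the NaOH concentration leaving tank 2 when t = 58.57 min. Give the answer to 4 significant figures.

0.5955 kg/m³

Each tank obeys Vᵢ dCᵢ/dt = Q(Cᵢ₋₁ − Cᵢ), so τᵢ = Vᵢ/Q.
τ₁ = 124.7/5.720 = 21.8007 min; τ₂ = 73.99/5.720 = 12.9353 min.
Solving the cascade with C₁(0)=C₂(0)=0 gives C₂(t) = C_in[1 − (τ₁ e^(−t/τ₁) − τ₂ e^(−t/τ₂))/(τ₁ − τ₂)].
At t = 58.57: e^(−t/τ₁) = 0.0681114, e^(−t/τ₂) = 0.0108032.
C₂ = 0.7020·[1 − (21.8007·0.0681114 − 12.9353·0.0108032)/(8.86538)] = 0.7020·0.848271 = 0.595486 kg/m³.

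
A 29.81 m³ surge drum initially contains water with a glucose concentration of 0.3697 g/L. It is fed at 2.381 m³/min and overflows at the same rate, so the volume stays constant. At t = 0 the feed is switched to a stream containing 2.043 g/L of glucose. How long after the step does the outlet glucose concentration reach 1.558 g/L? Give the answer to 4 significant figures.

15.50 min

Species balance: V dC/dt = Q(C_in − C) ⇒ τ = V/Q = 12.5199 min.
C(t) = C_in + (C₀ − C_in) e^(−t/τ). Set C = 1.558 and solve for t:
e^(−t/τ) = (C − C_in)/(C₀ − C_in) = (1.558 − 2.043)/(0.3697 − 2.043) = 0.289846
t = −τ ln(…) = 12.5199 × 1.23840 = 15.5048 min.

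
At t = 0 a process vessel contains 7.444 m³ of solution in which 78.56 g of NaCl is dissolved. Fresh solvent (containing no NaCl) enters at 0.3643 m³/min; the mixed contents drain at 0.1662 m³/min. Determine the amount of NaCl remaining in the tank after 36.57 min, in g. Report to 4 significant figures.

Let m(t) be the amount of NaCl. Volume: V(t) = V₀ + (Q_in − Q_out) t = 7.444 + 0.198100 t; V(36.57) = 14.6885 m³.
Solute balance: dm/dt = 0 − Q_out C = −Q_out m/V(t).
dm/m = −Q_out dt/(V₀ + 0.198100 t); integrating gives ln(m/m₀) = −(Q_out/(Q_in−Q_out)) ln(V/V₀).
m = m₀ (V₀/V)^(Q_out/(Q_in−Q_out)) = 78.56 × (7.444/14.6885)^(0.838970) = 44.4182 g.

44.42 g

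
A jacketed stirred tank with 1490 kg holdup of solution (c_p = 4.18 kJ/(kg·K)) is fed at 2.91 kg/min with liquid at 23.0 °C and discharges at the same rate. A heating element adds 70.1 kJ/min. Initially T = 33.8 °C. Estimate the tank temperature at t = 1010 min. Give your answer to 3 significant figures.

29.5 °C

Heat balance on the well-mixed liquid: M c_p dT/dt = ṁ c_p (T_in − T) + 70.1.
Rearrange: dT/dt = (T_ss − T)/τ with τ = M/ṁ = 512.03 min and T_ss = T_in + Q̇/(ṁ c_p) = 28.763 °C.
Integrating: T(t) = T_ss + (T₀ − T_ss) e^(−t/τ).
T(1010) = 28.763 + (5.0370)·e^(−1010/512.03) = 28.763 + (5.0370)·0.13910 = 29.464 °C.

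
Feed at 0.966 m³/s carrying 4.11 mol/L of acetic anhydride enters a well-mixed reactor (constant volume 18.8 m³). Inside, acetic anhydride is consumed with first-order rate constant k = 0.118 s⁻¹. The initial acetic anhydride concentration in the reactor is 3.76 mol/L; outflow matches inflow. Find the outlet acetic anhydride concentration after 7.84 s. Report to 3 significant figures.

V dC/dt = Q(C_in − C) − k V C.
This is linear with rate a = Q/V + k = 0.16938 s⁻¹.
C_ss = Q C_in/(Q + kV) = 1.2468 mol/L; C(t) = C_ss + (C₀ − C_ss) e^(−a t).
C(7.84) = 1.2468 + (2.5132)·e^(−0.16938·7.84) = 1.2468 + (2.5132)·0.26502 = 1.9128 mol/L.

1.91 mol/L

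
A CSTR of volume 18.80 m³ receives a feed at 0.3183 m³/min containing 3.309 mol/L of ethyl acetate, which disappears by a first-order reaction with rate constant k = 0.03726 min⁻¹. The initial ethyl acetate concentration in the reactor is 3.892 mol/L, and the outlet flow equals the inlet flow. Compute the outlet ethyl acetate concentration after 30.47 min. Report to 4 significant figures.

V dC/dt = Q(C_in − C) − k V C.
dC/dt = (Q/V) C_in − (Q/V + k) C; effective rate a = Q/V + k = 0.0169309 + 0.03726 = 0.0541909 min⁻¹.
C_ss = Q C_in/(Q + kV) = 1.03383 mol/L; C(t) = C_ss + (C₀ − C_ss) e^(−a t).
C(30.47) = 1.03383 + (2.85817)·e^(−0.0541909·30.47) = 1.03383 + (2.85817)·0.191821 = 1.58209 mol/L.

1.582 mol/L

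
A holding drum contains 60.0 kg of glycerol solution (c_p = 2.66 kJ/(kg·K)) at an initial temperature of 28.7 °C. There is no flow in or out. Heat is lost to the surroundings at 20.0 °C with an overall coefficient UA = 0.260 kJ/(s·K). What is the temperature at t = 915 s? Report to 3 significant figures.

22.0 °C

Lumped-capacitance energy balance: M c_p dT/dt = UA(T_amb − T).
dT/dt = (T_ss − T)/τ with T_ss = T_amb = 20.000 °C, τ = M c_p/UA = 60.0·2.66/0.260 = 613.85 s.
T approaches T_ss exponentially: T(t) = T_ss + (T₀ − T_ss) e^(−t/τ).
T(915) = 20.000 + (8.7000)·0.22524 = 21.960 °C.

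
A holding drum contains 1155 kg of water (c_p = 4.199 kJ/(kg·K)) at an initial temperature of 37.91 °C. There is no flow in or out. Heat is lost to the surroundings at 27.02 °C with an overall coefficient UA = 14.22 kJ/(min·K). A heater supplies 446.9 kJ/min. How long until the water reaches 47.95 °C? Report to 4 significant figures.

Lumped-capacitance energy balance: M c_p dT/dt = UA(T_amb − T) + Q̇.
τ = M c_p/UA = 341.058 min; T_ss = T_amb + Q̇/UA = 27.02 + 446.9/14.22 = 58.4476 °C.
T(t) = T_ss + (T₀ − T_ss)e^(−t/τ); set T = 47.95:
t = −τ ln[(T − T_ss)/(T₀ − T_ss)] = −341.058 · ln(0.511140) = 228.888 min.

228.9 min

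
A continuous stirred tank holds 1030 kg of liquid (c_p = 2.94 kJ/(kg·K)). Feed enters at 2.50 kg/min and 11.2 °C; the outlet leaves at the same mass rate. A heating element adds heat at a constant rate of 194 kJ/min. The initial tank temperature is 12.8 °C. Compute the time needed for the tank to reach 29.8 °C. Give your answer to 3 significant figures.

477 min

First-law balance (no shaft work): M c_p dT/dt = ṁ c_p (T_in − T) + 194.
τ = M/ṁ = 412.00 min; T_ss = T_in + Q̇/(ṁ c_p) = 37.595 °C.
T(t) = T_ss + (T₀ − T_ss) e^(−t/τ). Set T = 29.8:
e^(−t/τ) = (29.8 − 37.595)/(12.8 − 37.595) = 0.31437
t = −412.00 · ln(0.31437) = 476.77 min.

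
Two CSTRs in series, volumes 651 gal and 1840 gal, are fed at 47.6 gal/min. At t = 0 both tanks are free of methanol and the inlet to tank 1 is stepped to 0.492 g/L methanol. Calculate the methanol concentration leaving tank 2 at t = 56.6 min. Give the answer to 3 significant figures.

Each tank obeys Vᵢ dCᵢ/dt = Q(Cᵢ₋₁ − Cᵢ), so τᵢ = Vᵢ/Q.
τ₁ = 651/47.6 = 13.676 min; τ₂ = 1840/47.6 = 38.655 min.
Tank 1: C₁ = C_in(1 − e^(−t/τ₁)). Tank 2 (τ₁ ≠ τ₂): C₂ = C_in[1 − (τ₁ e^(−t/τ₁) − τ₂ e^(−t/τ₂))/(τ₁ − τ₂)].
At t = 56.6: e^(−t/τ₁) = 0.015947, e^(−t/τ₂) = 0.23126.
C₂ = 0.492·[1 − (13.676·0.015947 − 38.655·0.23126)/(-24.979)] = 0.492·0.65085 = 0.32022 g/L.

0.320 g/L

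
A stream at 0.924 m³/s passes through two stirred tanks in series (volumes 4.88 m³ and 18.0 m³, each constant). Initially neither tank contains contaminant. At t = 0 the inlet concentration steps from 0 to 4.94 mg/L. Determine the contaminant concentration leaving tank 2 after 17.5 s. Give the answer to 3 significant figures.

Each tank obeys Vᵢ dCᵢ/dt = Q(Cᵢ₋₁ − Cᵢ), so τᵢ = Vᵢ/Q.
τ₁ = 4.88/0.924 = 5.2814 s; τ₂ = 18.0/0.924 = 19.481 s.
Solving the cascade with C₁(0)=C₂(0)=0 gives C₂(t) = C_in[1 − (τ₁ e^(−t/τ₁) − τ₂ e^(−t/τ₂))/(τ₁ − τ₂)].
At t = 17.5: e^(−t/τ₁) = 0.036388, e^(−t/τ₂) = 0.40725.
C₂ = 4.94·[1 − (5.2814·0.036388 − 19.481·0.40725)/(-14.199)] = 4.94·0.45481 = 2.2468 mg/L.

2.25 mg/L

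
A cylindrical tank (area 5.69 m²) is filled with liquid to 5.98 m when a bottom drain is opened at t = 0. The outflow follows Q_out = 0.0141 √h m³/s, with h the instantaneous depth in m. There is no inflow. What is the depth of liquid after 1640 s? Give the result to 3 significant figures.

Mass balance (ρ constant): A dh/dt = −0.0141 √h.
This is separable: 2 d(√h)/dt = −0.0141/A, so √h = √h₀ − (0.0141/(2A)) t.
√h = √5.98 − 0.0141·1640/(2·5.69) = 2.4454 − 2.0320 = 0.41342.
h = 0.41342² = 0.17091 m.

0.171 m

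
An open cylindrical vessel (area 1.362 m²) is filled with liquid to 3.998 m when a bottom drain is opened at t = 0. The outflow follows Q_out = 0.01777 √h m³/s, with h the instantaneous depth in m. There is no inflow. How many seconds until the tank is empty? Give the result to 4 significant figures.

306.5 s

With no inflow, A dh/dt = −0.01777 √h.
This is separable: 2 d(√h)/dt = −0.01777/A, so √h = √h₀ − (0.01777/(2A)) t.
Set h = 0: 2√h₀ = (0.01777/A) t_empty ⇒ t_empty = 2A√h₀/0.01777.
t_empty = 2·1.362·√3.998/0.01777 = 2.72400·1.99950/0.01777 = 306.507 s.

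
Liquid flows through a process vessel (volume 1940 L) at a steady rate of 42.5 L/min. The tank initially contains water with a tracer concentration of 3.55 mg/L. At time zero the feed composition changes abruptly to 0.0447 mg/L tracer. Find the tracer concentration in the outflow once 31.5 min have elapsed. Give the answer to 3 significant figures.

1.80 mg/L

Unsteady species balance (constant V, well mixed): V dC/dt = Q(C_in − C).
So dC/dt = (C_in − C)/τ with τ = V/Q = 1940/42.5 = 45.647 min.
C approaches C_in exponentially: C(t) = C_in + (C₀ − C_in) e^(−t/τ).
C(31.5) = 0.0447 + (3.55 − 0.0447)·e^(−31.5/45.647) = 0.0447 + (3.5053)·0.50154 = 1.8027 mg/L.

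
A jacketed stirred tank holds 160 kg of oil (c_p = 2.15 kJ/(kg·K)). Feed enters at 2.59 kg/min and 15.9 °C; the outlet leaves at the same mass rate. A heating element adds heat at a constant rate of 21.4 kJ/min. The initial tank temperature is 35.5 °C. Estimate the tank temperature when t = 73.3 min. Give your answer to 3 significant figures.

First-law balance (no shaft work): M c_p dT/dt = ṁ c_p (T_in − T) + 21.4.
Rearrange: dT/dt = (T_ss − T)/τ with τ = M/ṁ = 61.776 min and T_ss = T_in + Q̇/(ṁ c_p) = 19.743 °C.
Solution: T(t) = T_ss + (T₀ − T_ss) e^(−t/τ).
T(73.3) = 19.743 + (15.757)·e^(−73.3/61.776) = 19.743 + (15.757)·0.30527 = 24.553 °C.

24.6 °C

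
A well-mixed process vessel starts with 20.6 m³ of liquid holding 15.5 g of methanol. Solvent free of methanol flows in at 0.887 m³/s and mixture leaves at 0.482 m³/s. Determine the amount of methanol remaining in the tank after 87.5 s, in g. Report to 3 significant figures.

4.71 g

Total volume: dV/dt = Q_in − Q_out = 0.40500 m³/s, so V(t) = 20.6 + 0.40500 t and V(87.5) = 56.038 m³.
Species balance (pure solvent in): dm/dt = −Q_out · m/V(t).
dm/m = −Q_out dt/(V₀ + 0.40500 t); integrating gives ln(m/m₀) = −(Q_out/(Q_in−Q_out)) ln(V/V₀).
m = m₀ (V₀/V)^(Q_out/(Q_in−Q_out)) = 15.5 × (20.6/56.038)^(1.1901) = 4.7108 g.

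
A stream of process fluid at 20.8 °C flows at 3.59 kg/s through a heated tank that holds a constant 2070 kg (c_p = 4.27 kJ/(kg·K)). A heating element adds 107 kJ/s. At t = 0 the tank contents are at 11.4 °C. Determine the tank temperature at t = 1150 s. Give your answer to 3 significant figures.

M c_p dT/dt = ṁ c_p (T_in − T) + Q̇.
Rearrange: dT/dt = (T_ss − T)/τ with τ = M/ṁ = 576.60 s and T_ss = T_in + Q̇/(ṁ c_p) = 27.780 °C.
This is linear first-order; T(t) = T_ss + (T₀ − T_ss) e^(−t/τ).
T(1150) = 27.780 + (-16.380)·e^(−1150/576.60) = 27.780 + (-16.380)·0.13609 = 25.551 °C.

25.6 °C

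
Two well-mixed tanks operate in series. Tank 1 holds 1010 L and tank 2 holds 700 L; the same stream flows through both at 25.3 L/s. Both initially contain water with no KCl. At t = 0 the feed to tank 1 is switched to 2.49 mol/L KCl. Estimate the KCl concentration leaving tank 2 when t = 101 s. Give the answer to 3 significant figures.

1.99 mol/L

Species balance on tank i: dCᵢ/dt = (Cᵢ₋₁ − Cᵢ)/τᵢ with τᵢ = Vᵢ/Q.
τ₁ = 1010/25.3 = 39.921 s; τ₂ = 700/25.3 = 27.668 s.
Solving the cascade with C₁(0)=C₂(0)=0 gives C₂(t) = C_in[1 − (τ₁ e^(−t/τ₁) − τ₂ e^(−t/τ₂))/(τ₁ − τ₂)].
At t = 101: e^(−t/τ₁) = 0.079659, e^(−t/τ₂) = 0.025980.
C₂ = 2.49·[1 − (39.921·0.079659 − 27.668·0.025980)/(12.253)] = 2.49·0.79913 = 1.9898 mol/L.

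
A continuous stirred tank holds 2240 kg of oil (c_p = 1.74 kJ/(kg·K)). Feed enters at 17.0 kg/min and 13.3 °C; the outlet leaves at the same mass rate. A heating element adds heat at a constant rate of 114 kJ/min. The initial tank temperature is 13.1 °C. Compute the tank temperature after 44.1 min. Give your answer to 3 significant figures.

M c_p dT/dt = ṁ c_p (T_in − T) + Q̇.
τ = M/ṁ = 131.76 min; T_ss = T_in + Q̇/(ṁ c_p) = 13.3 + 114/(17.0·1.74) = 17.154 °C.
Integrating: T(t) = T_ss + (T₀ − T_ss) e^(−t/τ).
T(44.1) = 17.154 + (-4.0540)·e^(−44.1/131.76) = 17.154 + (-4.0540)·0.71556 = 14.253 °C.

14.3 °C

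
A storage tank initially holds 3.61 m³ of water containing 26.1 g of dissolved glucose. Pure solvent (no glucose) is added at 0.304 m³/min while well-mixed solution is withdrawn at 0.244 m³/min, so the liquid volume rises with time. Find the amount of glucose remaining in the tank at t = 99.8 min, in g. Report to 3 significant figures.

0.489 g

Total volume: dV/dt = Q_in − Q_out = 0.060000 m³/min, so V(t) = 3.61 + 0.060000 t and V(99.8) = 9.5980 m³.
Species balance (pure solvent in): dm/dt = −Q_out · m/V(t).
dm/m = −Q_out dt/(V₀ + 0.060000 t); integrating gives ln(m/m₀) = −(Q_out/(Q_in−Q_out)) ln(V/V₀).
m = m₀ (V₀/V)^(Q_out/(Q_in−Q_out)) = 26.1 × (3.61/9.5980)^(4.0667) = 0.48937 g.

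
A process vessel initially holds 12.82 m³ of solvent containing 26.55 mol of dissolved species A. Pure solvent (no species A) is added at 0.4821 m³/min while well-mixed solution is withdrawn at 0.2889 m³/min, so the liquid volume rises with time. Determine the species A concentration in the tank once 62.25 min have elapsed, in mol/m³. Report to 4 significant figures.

0.3972 mol/m³

Total volume: dV/dt = Q_in − Q_out = 0.193200 m³/min, so V(t) = 12.82 + 0.193200 t and V(62.25) = 24.8467 m³.
No species A enters, so dm/dt = −Q_out · (m/V).
Separate: dm/m = −Q_out dt/V(t) ⇒ ln(m/m₀) = −(Q_out/(Q_in−Q_out)) ln(V/V₀).
m = m₀ (V₀/V)^(Q_out/(Q_in−Q_out)) = 26.55 × (12.82/24.8467)^(1.49534) = 9.87034 mol.
C = m/V = 9.87034/24.8467 = 0.397250 mol/m³.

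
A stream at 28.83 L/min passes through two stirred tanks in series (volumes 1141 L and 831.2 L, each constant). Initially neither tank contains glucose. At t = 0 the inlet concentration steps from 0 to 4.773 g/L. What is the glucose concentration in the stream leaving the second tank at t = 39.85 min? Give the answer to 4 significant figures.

Each tank obeys Vᵢ dCᵢ/dt = Q(Cᵢ₋₁ − Cᵢ), so τᵢ = Vᵢ/Q.
τ₁ = 1141/28.83 = 39.5768 min; τ₂ = 831.2/28.83 = 28.8311 min.
Solving the cascade with C₁(0)=C₂(0)=0 gives C₂(t) = C_in[1 − (τ₁ e^(−t/τ₁) − τ₂ e^(−t/τ₂))/(τ₁ − τ₂)].
At t = 39.85: e^(−t/τ₁) = 0.365349, e^(−t/τ₂) = 0.251028.
C₂ = 4.773·[1 − (39.5768·0.365349 − 28.8311·0.251028)/(10.7458)] = 4.773·0.327927 = 1.56519 g/L.

1.565 g/L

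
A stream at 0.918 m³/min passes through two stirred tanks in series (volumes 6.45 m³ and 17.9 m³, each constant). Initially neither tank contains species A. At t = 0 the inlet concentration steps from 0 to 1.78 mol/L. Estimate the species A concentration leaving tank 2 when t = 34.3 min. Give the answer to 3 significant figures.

1.31 mol/L

Species balance on tank i: dCᵢ/dt = (Cᵢ₋₁ − Cᵢ)/τᵢ with τᵢ = Vᵢ/Q.
τ₁ = 6.45/0.918 = 7.0261 min; τ₂ = 17.9/0.918 = 19.499 min.
Tank 1: C₁ = C_in(1 − e^(−t/τ₁)). Tank 2 (τ₁ ≠ τ₂): C₂ = C_in[1 − (τ₁ e^(−t/τ₁) − τ₂ e^(−t/τ₂))/(τ₁ − τ₂)].
At t = 34.3: e^(−t/τ₁) = 0.0075836, e^(−t/τ₂) = 0.17220.
C₂ = 1.78·[1 − (7.0261·0.0075836 − 19.499·0.17220)/(-12.473)] = 1.78·0.73506 = 1.3084 mol/L.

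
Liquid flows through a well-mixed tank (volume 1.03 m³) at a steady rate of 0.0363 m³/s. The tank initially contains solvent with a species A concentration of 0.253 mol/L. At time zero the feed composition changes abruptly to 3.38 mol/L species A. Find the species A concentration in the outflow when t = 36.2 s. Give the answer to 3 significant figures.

2.51 mol/L

Transient balance on the dissolved component: V dC/dt = Q(C_in − C).
Rewrite as dC/dt + C/τ = C_in/τ, τ = V/Q = 28.375 s.
This is linear first-order; C(t) = C_in + (C₀ − C_in) e^(−t/τ).
C(36.2) = 3.38 + (0.253 − 3.38)·e^(−36.2/28.375) = 3.38 + (-3.1270)·0.27921 = 2.5069 mol/L.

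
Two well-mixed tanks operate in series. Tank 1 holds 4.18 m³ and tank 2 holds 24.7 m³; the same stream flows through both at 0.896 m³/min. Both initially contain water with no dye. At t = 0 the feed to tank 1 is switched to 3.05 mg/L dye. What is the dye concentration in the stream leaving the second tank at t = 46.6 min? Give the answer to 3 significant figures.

Species balance on tank i: dCᵢ/dt = (Cᵢ₋₁ − Cᵢ)/τᵢ with τᵢ = Vᵢ/Q.
τ₁ = 4.18/0.896 = 4.6652 min; τ₂ = 24.7/0.896 = 27.567 min.
Solving the cascade with C₁(0)=C₂(0)=0 gives C₂(t) = C_in[1 − (τ₁ e^(−t/τ₁) − τ₂ e^(−t/τ₂))/(τ₁ − τ₂)].
At t = 46.6: e^(−t/τ₁) = 4.5907e-05, e^(−t/τ₂) = 0.18444.
C₂ = 3.05·[1 − (4.6652·4.5907e-05 − 27.567·0.18444)/(-22.902)] = 3.05·0.77800 = 2.3729 mg/L.

2.37 mg/L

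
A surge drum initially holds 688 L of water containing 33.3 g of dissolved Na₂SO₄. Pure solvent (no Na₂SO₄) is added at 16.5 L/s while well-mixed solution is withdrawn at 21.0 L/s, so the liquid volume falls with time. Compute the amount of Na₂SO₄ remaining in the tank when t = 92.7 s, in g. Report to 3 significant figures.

Let m(t) be the amount of Na₂SO₄. Volume: V(t) = V₀ + (Q_in − Q_out) t = 688 − 4.5000 t; V(92.7) = 270.85 L.
No Na₂SO₄ enters, so dm/dt = −Q_out · (m/V).
Separate: dm/m = −Q_out dt/V(t) ⇒ ln(m/m₀) = −(Q_out/(Q_in−Q_out)) ln(V/V₀).
m = m₀ (V₀/V)^(Q_out/(Q_in−Q_out)) = 33.3 × (688/270.85)^(-4.6667) = 0.42963 g.

0.430 g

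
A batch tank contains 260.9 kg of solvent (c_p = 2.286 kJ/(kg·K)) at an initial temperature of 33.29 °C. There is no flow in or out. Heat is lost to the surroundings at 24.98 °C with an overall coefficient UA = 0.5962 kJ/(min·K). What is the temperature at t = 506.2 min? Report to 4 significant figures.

29.99 °C

Heat balance on the well-mixed liquid: M c_p dT/dt = −UA(T − T_amb).
dT/dt = (T_ss − T)/τ with T_ss = T_amb = 24.9800 °C, τ = M c_p/UA = 260.9·2.286/0.5962 = 1000.36 min.
This is linear first-order; T(t) = T_ss + (T₀ − T_ss) e^(−t/τ).
T(506.2) = 24.9800 + (8.31000)·0.602893 = 29.9900 °C.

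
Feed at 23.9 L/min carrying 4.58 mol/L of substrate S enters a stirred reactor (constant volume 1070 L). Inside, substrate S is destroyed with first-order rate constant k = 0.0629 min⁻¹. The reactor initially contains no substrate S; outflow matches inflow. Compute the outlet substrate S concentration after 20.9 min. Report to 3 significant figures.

Species balance: V dC/dt = Q C_in − Q C − k V C.
This is linear with rate a = Q/V + k = 0.085236 min⁻¹.
C_ss = Q C_in/(Q + kV) = 1.2002 mol/L; C(t) = C_ss + (C₀ − C_ss) e^(−a t).
C(20.9) = 1.2002 + (-1.2002)·e^(−0.085236·20.9) = 1.2002 + (-1.2002)·0.16840 = 0.99809 mol/L.

0.998 mol/L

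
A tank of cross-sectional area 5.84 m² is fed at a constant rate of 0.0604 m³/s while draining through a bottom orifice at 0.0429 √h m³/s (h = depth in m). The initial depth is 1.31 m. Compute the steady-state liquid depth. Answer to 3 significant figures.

Mass balance (ρ constant): A dh/dt = Q_in − 0.0429 √h. At steady state dh/dt = 0:
Q_in = 0.0429 √h_ss ⇒ √h_ss = 0.0604/0.0429 = 1.4079.
h_ss = 1.4079² = 1.9823 m. (Since h₀ = 1.31 m < h_ss, the level will rise toward this value.)

1.98 m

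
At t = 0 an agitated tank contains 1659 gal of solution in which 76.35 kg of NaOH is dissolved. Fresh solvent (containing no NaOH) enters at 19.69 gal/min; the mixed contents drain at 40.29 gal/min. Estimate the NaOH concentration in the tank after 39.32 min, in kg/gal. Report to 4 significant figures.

Let m(t) be the amount of NaOH. Volume: V(t) = V₀ + (Q_in − Q_out) t = 1659 − 20.6000 t; V(39.32) = 849.008 gal.
No NaOH enters, so dm/dt = −Q_out · (m/V).
dm/m = −Q_out dt/(V₀ − 20.6000 t); integrating gives ln(m/m₀) = −(Q_out/(Q_in−Q_out)) ln(V/V₀).
m = m₀ (V₀/V)^(Q_out/(Q_in−Q_out)) = 76.35 × (1659/849.008)^(-1.95583) = 20.5964 kg.
C = m/V = 20.5964/849.008 = 0.0242594 kg/gal.

0.02426 kg/gal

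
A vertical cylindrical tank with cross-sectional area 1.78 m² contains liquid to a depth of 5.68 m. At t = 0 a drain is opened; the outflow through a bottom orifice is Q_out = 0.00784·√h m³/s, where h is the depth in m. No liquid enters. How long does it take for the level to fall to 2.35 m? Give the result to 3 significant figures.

With no inflow, A dh/dt = −0.00784 √h.
This is separable: 2 d(√h)/dt = −0.00784/A, so √h = √h₀ − (0.00784/(2A)) t.
t = 2A(√h₀ − √h)/0.00784 = 2·1.78·(√5.68 − √2.35)/0.00784
  = 3.5600 × (2.3833 − 1.5330) / 0.00784 = 386.11 s.

386 s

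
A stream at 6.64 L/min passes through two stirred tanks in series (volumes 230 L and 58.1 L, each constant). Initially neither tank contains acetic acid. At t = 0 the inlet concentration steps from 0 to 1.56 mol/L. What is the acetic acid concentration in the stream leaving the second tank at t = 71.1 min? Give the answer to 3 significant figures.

1.29 mol/L

Each tank obeys Vᵢ dCᵢ/dt = Q(Cᵢ₋₁ − Cᵢ), so τᵢ = Vᵢ/Q.
τ₁ = 230/6.64 = 34.639 min; τ₂ = 58.1/6.64 = 8.7500 min.
Tank 1: C₁ = C_in(1 − e^(−t/τ₁)). Tank 2 (τ₁ ≠ τ₂): C₂ = C_in[1 − (τ₁ e^(−t/τ₁) − τ₂ e^(−t/τ₂))/(τ₁ − τ₂)].
At t = 71.1: e^(−t/τ₁) = 0.12840, e^(−t/τ₂) = 0.00029583.
C₂ = 1.56·[1 − (34.639·0.12840 − 8.7500·0.00029583)/(25.889)] = 1.56·0.82831 = 1.2922 mol/L.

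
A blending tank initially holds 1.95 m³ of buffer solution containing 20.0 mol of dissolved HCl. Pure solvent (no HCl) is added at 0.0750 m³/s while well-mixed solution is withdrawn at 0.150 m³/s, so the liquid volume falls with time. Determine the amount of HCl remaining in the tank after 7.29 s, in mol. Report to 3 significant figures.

Let m(t) be the amount of HCl. Volume: V(t) = V₀ + (Q_in − Q_out) t = 1.95 − 0.075000 t; V(7.29) = 1.4032 m³.
No HCl enters, so dm/dt = −Q_out · (m/V).
dm/m = −Q_out dt/(V₀ − 0.075000 t); integrating gives ln(m/m₀) = −(Q_out/(Q_in−Q_out)) ln(V/V₀).
m = m₀ (V₀/V)^(Q_out/(Q_in−Q_out)) = 20.0 × (1.95/1.4032)^(-2.0000) = 10.357 mol.

10.4 mol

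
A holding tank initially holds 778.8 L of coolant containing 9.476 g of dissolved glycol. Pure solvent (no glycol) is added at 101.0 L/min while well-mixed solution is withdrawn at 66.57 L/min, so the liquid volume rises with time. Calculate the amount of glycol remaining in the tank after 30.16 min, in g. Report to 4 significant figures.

1.841 g

Let m(t) be the amount of glycol. Volume: V(t) = V₀ + (Q_in − Q_out) t = 778.8 + 34.4300 t; V(30.16) = 1817.21 L.
Species balance (pure solvent in): dm/dt = −Q_out · m/V(t).
dm/m = −Q_out dt/(V₀ + 34.4300 t); integrating gives ln(m/m₀) = −(Q_out/(Q_in−Q_out)) ln(V/V₀).
m = m₀ (V₀/V)^(Q_out/(Q_in−Q_out)) = 9.476 × (778.8/1817.21)^(1.93349) = 1.84137 g.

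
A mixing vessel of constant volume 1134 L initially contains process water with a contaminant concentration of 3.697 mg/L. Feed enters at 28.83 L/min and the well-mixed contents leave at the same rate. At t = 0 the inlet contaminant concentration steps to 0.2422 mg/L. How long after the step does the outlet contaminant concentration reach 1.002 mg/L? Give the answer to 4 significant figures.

Transient balance on the dissolved component: V dC/dt = Q(C_in − C), so τ = V/Q = 39.3340 min.
C(t) = C_in + (C₀ − C_in) e^(−t/τ). Set C = 1.002 and solve for t:
e^(−t/τ) = (C − C_in)/(C₀ − C_in) = (1.002 − 0.2422)/(3.697 − 0.2422) = 0.219926
t = −τ ln(…) = 39.3340 × 1.51446 = 59.5700 min.

59.57 min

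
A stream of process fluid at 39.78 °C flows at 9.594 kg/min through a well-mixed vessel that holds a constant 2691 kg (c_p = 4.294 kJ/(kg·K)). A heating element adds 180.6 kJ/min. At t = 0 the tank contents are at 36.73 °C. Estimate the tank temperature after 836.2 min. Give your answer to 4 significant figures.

M c_p dT/dt = ṁ c_p (T_in − T) + Q̇.
τ = M/ṁ = 280.488 min; T_ss = T_in + Q̇/(ṁ c_p) = 39.78 + 180.6/(9.594·4.294) = 44.1639 °C.
Integrating: T(t) = T_ss + (T₀ − T_ss) e^(−t/τ).
T(836.2) = 44.1639 + (-7.43385)·e^(−836.2/280.488) = 44.1639 + (-7.43385)·0.0507302 = 43.7867 °C.

43.79 °C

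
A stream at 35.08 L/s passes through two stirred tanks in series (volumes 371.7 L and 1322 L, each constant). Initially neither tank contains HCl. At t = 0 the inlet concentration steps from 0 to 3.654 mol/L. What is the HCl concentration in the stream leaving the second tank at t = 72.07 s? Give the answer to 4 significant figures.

Time constants: τᵢ = Vᵢ/Q for each well-mixed tank.
τ₁ = 371.7/35.08 = 10.5958 s; τ₂ = 1322/35.08 = 37.6853 s.
Tank 1: C₁ = C_in(1 − e^(−t/τ₁)). Tank 2 (τ₁ ≠ τ₂): C₂ = C_in[1 − (τ₁ e^(−t/τ₁) − τ₂ e^(−t/τ₂))/(τ₁ − τ₂)].
At t = 72.07: e^(−t/τ₁) = 0.00111181, e^(−t/τ₂) = 0.147723.
C₂ = 3.654·[1 − (10.5958·0.00111181 − 37.6853·0.147723)/(-27.0895)] = 3.654·0.794932 = 2.90468 mol/L.

2.905 mol/L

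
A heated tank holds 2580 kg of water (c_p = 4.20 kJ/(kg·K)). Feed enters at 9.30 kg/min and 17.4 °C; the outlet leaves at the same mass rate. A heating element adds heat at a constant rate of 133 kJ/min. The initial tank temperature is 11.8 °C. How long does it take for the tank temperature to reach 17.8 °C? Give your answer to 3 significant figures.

M c_p dT/dt = ṁ c_p (T_in − T) + Q̇.
τ = M/ṁ = 277.42 min; T_ss = T_in + Q̇/(ṁ c_p) = 20.805 °C.
T(t) = T_ss + (T₀ − T_ss) e^(−t/τ). Set T = 17.8:
e^(−t/τ) = (17.8 − 20.805)/(11.8 − 20.805) = 0.33370
t = −277.42 · ln(0.33370) = 304.47 min.

304 min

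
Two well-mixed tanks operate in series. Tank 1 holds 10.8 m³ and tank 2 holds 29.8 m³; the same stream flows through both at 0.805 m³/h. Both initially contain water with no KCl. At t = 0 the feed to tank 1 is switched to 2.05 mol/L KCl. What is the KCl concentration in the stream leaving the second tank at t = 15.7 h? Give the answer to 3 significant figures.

0.308 mol/L

Each tank obeys Vᵢ dCᵢ/dt = Q(Cᵢ₋₁ − Cᵢ), so τᵢ = Vᵢ/Q.
τ₁ = 10.8/0.805 = 13.416 h; τ₂ = 29.8/0.805 = 37.019 h.
Solving the cascade with C₁(0)=C₂(0)=0 gives C₂(t) = C_in[1 − (τ₁ e^(−t/τ₁) − τ₂ e^(−t/τ₂))/(τ₁ − τ₂)].
At t = 15.7: e^(−t/τ₁) = 0.31030, e^(−t/τ₂) = 0.65435.
C₂ = 2.05·[1 − (13.416·0.31030 − 37.019·0.65435)/(-23.602)] = 2.05·0.15008 = 0.30766 mol/L.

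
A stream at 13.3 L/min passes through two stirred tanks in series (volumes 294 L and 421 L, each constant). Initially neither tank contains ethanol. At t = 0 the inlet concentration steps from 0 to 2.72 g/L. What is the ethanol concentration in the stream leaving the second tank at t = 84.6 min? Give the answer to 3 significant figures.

Time constants: τᵢ = Vᵢ/Q for each well-mixed tank.
τ₁ = 294/13.3 = 22.105 min; τ₂ = 421/13.3 = 31.654 min.
Tank 1: C₁ = C_in(1 − e^(−t/τ₁)). Tank 2 (τ₁ ≠ τ₂): C₂ = C_in[1 − (τ₁ e^(−t/τ₁) − τ₂ e^(−t/τ₂))/(τ₁ − τ₂)].
At t = 84.6: e^(−t/τ₁) = 0.021772, e^(−t/τ₂) = 0.069070.
C₂ = 2.72·[1 − (22.105·0.021772 − 31.654·0.069070)/(-9.5489)] = 2.72·0.82144 = 2.2343 g/L.

2.23 g/L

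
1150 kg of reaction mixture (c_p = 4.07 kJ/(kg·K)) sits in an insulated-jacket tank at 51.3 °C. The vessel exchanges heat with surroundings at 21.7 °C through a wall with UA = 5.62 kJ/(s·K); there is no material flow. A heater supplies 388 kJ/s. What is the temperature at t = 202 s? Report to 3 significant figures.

M c_p dT/dt = −UA(T − T_amb) + Q̇.
dT/dt = (T_ss − T)/τ with T_ss = T_amb + Q̇/UA = 21.7 + 388/5.62 = 90.739 °C, τ = M c_p/UA = 1150·4.07/5.62 = 832.83 s.
T approaches T_ss exponentially: T(t) = T_ss + (T₀ − T_ss) e^(−t/τ).
T(202) = 90.739 + (-39.439)·0.78463 = 59.794 °C.

59.8 °C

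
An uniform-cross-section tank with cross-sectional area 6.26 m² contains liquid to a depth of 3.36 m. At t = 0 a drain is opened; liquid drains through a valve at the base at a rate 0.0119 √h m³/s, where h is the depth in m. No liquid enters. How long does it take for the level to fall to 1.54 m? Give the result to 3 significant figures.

Volume balance on the tank: A dh/dt = −0.0119 √h.
This is separable: 2 d(√h)/dt = −0.0119/A, so √h = √h₀ − (0.0119/(2A)) t.
t = 2A(√h₀ − √h)/0.0119 = 2·6.26·(√3.36 − √1.54)/0.0119
  = 12.520 × (1.8330 − 1.2410) / 0.0119 = 622.91 s.

623 s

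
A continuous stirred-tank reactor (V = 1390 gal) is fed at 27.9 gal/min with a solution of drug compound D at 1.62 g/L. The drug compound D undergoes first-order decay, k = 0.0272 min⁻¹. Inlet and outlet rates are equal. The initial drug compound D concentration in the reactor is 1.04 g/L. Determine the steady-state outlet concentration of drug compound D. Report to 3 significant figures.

V dC/dt = Q(C_in − C) − k V C.
Steady state (dC/dt = 0): C_ss = Q C_in/(Q + kV) = C_in/(1 + kV/Q).
C_ss = 27.9·1.62/(27.9 + 0.0272·1390) = 45.198/65.708 = 0.68786 g/L.

0.688 g/L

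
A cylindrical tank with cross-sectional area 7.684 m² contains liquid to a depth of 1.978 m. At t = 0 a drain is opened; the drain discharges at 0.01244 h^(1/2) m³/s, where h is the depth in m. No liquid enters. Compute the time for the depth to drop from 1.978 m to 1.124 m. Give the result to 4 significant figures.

With no inflow, A dh/dt = −0.01244 √h.
∫ h^(−1/2) dh = −(0.01244/A) ∫ dt, giving 2√h = 2√h₀ − (0.01244/A) t.
t = 2A(√h₀ − √h)/0.01244 = 2·7.684·(√1.978 − √1.124)/0.01244
  = 15.3680 × (1.40641 − 1.06019) / 0.01244 = 427.716 s.

427.7 s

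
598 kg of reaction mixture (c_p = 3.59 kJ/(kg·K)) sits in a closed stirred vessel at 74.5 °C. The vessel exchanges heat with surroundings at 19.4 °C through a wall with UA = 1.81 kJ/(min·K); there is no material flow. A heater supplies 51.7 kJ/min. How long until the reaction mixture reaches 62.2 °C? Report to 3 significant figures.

M c_p dT/dt = −UA(T − T_amb) + Q̇.
τ = M c_p/UA = 1186.1 min; T_ss = T_amb + Q̇/UA = 19.4 + 51.7/1.81 = 47.964 °C.
T(t) = T_ss + (T₀ − T_ss)e^(−t/τ); set T = 62.2:
t = −τ ln[(T − T_ss)/(T₀ − T_ss)] = −1186.1 · ln(0.53649) = 738.59 min.

739 min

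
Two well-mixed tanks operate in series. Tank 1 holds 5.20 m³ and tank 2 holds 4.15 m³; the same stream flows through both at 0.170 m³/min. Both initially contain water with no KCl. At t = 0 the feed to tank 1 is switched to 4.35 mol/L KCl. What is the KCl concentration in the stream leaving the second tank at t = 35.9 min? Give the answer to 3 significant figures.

Species balance on tank i: dCᵢ/dt = (Cᵢ₋₁ − Cᵢ)/τᵢ with τᵢ = Vᵢ/Q.
τ₁ = 5.20/0.170 = 30.588 min; τ₂ = 4.15/0.170 = 24.412 min.
Tank 1: C₁ = C_in(1 − e^(−t/τ₁)). Tank 2 (τ₁ ≠ τ₂): C₂ = C_in[1 − (τ₁ e^(−t/τ₁) − τ₂ e^(−t/τ₂))/(τ₁ − τ₂)].
At t = 35.9: e^(−t/τ₁) = 0.30923, e^(−t/τ₂) = 0.22979.
C₂ = 4.35·[1 − (30.588·0.30923 − 24.412·0.22979)/(6.1765)] = 4.35·0.37676 = 1.6389 mol/L.

1.64 mol/L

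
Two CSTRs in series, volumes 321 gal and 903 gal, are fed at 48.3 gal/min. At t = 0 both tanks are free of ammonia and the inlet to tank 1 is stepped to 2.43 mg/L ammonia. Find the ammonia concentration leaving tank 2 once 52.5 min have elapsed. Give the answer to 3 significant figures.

2.20 mg/L

Each tank obeys Vᵢ dCᵢ/dt = Q(Cᵢ₋₁ − Cᵢ), so τᵢ = Vᵢ/Q.
τ₁ = 321/48.3 = 6.6460 min; τ₂ = 903/48.3 = 18.696 min.
Solving the cascade with C₁(0)=C₂(0)=0 gives C₂(t) = C_in[1 − (τ₁ e^(−t/τ₁) − τ₂ e^(−t/τ₂))/(τ₁ − τ₂)].
At t = 52.5: e^(−t/τ₁) = 0.00037092, e^(−t/τ₂) = 0.060317.
C₂ = 2.43·[1 − (6.6460·0.00037092 − 18.696·0.060317)/(-12.050)] = 2.43·0.90662 = 2.2031 mg/L.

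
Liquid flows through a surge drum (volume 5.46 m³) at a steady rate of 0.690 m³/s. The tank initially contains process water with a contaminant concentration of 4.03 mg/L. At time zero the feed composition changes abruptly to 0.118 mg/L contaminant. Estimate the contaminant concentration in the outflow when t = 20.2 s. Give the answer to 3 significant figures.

Mass balance on the solute (V constant): V dC/dt = Q(C_in − C).
So dC/dt = (C_in − C)/τ with τ = V/Q = 5.46/0.690 = 7.9130 s.
Integrating: C(t) = C_in + (C₀ − C_in) e^(−t/τ).
C(20.2) = 0.118 + (4.03 − 0.118)·e^(−20.2/7.9130) = 0.118 + (3.9120)·0.077867 = 0.42262 mg/L.

0.423 mg/L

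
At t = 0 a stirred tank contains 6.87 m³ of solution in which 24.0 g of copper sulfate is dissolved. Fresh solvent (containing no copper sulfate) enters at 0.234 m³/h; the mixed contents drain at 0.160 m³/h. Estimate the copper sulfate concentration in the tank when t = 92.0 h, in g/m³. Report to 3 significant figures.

0.396 g/m³

Let m(t) be the amount of copper sulfate. Volume: V(t) = V₀ + (Q_in − Q_out) t = 6.87 + 0.074000 t; V(92.0) = 13.678 m³.
Species balance (pure solvent in): dm/dt = −Q_out · m/V(t).
Separate: dm/m = −Q_out dt/V(t) ⇒ ln(m/m₀) = −(Q_out/(Q_in−Q_out)) ln(V/V₀).
m = m₀ (V₀/V)^(Q_out/(Q_in−Q_out)) = 24.0 × (6.87/13.678)^(2.1622) = 5.4148 g.
C = m/V = 5.4148/13.678 = 0.39588 g/m³.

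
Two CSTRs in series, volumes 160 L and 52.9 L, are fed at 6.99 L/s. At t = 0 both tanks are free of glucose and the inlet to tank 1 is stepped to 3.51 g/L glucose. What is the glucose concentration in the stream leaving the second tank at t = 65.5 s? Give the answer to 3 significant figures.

3.21 g/L

Species balance on tank i: dCᵢ/dt = (Cᵢ₋₁ − Cᵢ)/τᵢ with τᵢ = Vᵢ/Q.
τ₁ = 160/6.99 = 22.890 s; τ₂ = 52.9/6.99 = 7.5680 s.
Tank 1: C₁ = C_in(1 − e^(−t/τ₁)). Tank 2 (τ₁ ≠ τ₂): C₂ = C_in[1 − (τ₁ e^(−t/τ₁) − τ₂ e^(−t/τ₂))/(τ₁ − τ₂)].
At t = 65.5: e^(−t/τ₁) = 0.057181, e^(−t/τ₂) = 0.00017427.
C₂ = 3.51·[1 − (22.890·0.057181 − 7.5680·0.00017427)/(15.322)] = 3.51·0.91466 = 3.2105 g/L.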